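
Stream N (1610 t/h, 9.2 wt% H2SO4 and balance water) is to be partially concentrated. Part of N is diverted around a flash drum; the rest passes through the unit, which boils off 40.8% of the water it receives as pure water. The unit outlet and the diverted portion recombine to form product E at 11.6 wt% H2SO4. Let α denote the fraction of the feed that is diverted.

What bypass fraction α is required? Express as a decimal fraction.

All 1610×0.092 = 148.12 t/h of H2SO4 reaches E, so E = 148.12/0.116 = 1276.9 t/h and vapour = 333.1 t/h.
The evaporator receives (1−α)·1610 of feed at 0.908 water and removes 0.408 of that water:
0.408×0.908×(1−α)×1610 = 333.1
(1−α) = 333.1/596.45 = 0.5585;  α = 0.4415.

0.442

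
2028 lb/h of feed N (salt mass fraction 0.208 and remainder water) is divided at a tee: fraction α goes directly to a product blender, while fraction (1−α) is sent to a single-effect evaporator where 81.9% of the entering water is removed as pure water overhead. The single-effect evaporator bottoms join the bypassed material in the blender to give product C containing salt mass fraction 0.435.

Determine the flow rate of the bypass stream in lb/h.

396.5 lb/h

All 2028×0.208 = 421.82 lb/h of salt reaches C, so C = 421.82/0.435 = 969.71 lb/h and vapour = 1058.3 lb/h.
The evaporator receives (1−α)·2028 of feed at 0.792 water and removes 0.819 of that water:
0.819×0.792×(1−α)×2028 = 1058.3
(1−α) = 1058.3/1315.5 = 0.8045;  α = 0.1955.
Bypass flow = 0.1955×2028 = 396.47 lb/h.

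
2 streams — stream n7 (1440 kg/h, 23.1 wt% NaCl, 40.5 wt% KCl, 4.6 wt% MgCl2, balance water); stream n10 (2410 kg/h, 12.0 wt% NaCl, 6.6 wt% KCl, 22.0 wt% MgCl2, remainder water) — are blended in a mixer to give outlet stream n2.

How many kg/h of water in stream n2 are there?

1889 kg/h

water out = water in = 1440×0.318 + 2410×0.594 = 1889.5 kg/h.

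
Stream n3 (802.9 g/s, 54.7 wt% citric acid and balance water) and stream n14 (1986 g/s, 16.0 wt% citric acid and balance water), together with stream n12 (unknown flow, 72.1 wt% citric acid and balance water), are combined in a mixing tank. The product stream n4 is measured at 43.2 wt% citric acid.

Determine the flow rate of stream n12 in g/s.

Let n12 be the unknown flow. Total out = 2788.9 + n12.
citric acid balance: 756.95 + 0.721·n12 = 0.432·(2788.9 + n12)
(0.721 − 0.432)·n12 = 0.432×2788.9 − 756.95 = 447.86
n12 = 447.86 / 0.289 = 1549.7 g/s

1550 g/s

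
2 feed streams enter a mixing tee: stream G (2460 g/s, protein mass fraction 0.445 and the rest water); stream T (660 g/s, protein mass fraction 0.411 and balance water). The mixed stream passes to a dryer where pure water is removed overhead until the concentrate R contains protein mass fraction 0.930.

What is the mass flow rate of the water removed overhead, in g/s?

protein entering = 2460×0.445 + 660×0.411 = 1366 g/s.
All protein reports to R, so R = 1366/0.930 = 1468.8 g/s.
Total feed = 3120 g/s; overhead = 3120 − 1468.8 = 1651.2 g/s.

1651 g/s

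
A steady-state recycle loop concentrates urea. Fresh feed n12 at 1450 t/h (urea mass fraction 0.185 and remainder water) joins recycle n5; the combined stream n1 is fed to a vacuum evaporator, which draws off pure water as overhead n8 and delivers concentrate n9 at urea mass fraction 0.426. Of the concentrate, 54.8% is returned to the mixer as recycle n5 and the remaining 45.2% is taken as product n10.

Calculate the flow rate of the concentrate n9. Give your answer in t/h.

1393 t/h

Overall urea balance (none leaves overhead): urea in fresh feed = urea in product, i.e. 1450×0.185 = (1−0.548)·n9·0.426.
n9 = 268.25/(0.426×0.452) = 1393.1 t/h.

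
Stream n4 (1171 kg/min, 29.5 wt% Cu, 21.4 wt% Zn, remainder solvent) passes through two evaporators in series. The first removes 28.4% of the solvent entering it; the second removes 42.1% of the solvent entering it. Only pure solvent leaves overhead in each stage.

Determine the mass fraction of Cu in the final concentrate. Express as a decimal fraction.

solvent in feed = 1171×0.491 = 574.96 kg/min.
After stage 1: solvent left = (1−0.284)×574.96 = 411.67; stream total = 1007.7 kg/min.
After stage 2: solvent left = (1−0.421)×411.67 = 238.36; final concentrate = 834.4 kg/min.
Cu fraction = 345.44/834.4 = 0.414.

0.414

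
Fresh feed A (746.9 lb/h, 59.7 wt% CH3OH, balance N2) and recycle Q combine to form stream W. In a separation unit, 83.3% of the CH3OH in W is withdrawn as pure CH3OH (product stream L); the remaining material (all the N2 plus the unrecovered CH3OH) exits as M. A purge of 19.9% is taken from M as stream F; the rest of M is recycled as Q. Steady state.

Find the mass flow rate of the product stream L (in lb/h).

428.8 lb/h

CH3OH in W: m_A = 746.9×0.597 + (1−0.199)·(1−0.833)·m_A, so m_A = 445.9/0.8662 = 514.76 lb/h.
Product L = 0.833×514.76 = 428.79 lb/h.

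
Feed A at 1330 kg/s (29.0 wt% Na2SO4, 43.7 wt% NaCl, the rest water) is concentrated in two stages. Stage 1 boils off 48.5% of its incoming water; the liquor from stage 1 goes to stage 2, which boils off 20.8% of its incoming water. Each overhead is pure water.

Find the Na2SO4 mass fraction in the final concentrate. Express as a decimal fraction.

0.346

water in feed = 1330×0.273 = 363.09 kg/s.
After stage 1: water left = (1−0.485)×363.09 = 186.99; stream total = 1153.9 kg/s.
After stage 2: water left = (1−0.208)×186.99 = 148.1; final concentrate = 1115 kg/s.
Na2SO4 fraction = 385.7/1115 = 0.346.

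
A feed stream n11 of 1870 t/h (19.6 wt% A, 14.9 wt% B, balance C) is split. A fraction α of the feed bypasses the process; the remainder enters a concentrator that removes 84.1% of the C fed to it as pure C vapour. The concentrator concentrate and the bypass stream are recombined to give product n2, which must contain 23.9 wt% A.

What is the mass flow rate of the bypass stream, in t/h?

1259 t/h

All 1870×0.196 = 366.52 t/h of A reaches n2, so n2 = 366.52/0.239 = 1533.6 t/h and vapour = 336.44 t/h.
The evaporator receives (1−α)·1870 of feed at 0.655 C and removes 0.841 of that C:
0.841×0.655×(1−α)×1870 = 336.44
(1−α) = 336.44/1030.1 = 0.3266;  α = 0.6734.
Bypass flow = 0.6734×1870 = 1259.2 t/h.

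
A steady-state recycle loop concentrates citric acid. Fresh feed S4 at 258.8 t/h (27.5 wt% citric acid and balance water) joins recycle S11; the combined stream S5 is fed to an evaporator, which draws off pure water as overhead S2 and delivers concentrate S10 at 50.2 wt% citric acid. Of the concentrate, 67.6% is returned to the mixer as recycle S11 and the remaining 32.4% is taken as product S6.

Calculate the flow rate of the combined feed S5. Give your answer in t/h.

Overall citric acid balance (none leaves overhead): citric acid in fresh feed = citric acid in product, i.e. 258.8×0.275 = (1−0.676)·S10·0.502.
S10 = 71.17/(0.502×0.324) = 437.57 t/h.
Recycle S11 = 0.676×437.57 = 295.8 t/h.
Combined feed S5 = 258.8 + 295.8 = 554.6 t/h.

554.6 t/h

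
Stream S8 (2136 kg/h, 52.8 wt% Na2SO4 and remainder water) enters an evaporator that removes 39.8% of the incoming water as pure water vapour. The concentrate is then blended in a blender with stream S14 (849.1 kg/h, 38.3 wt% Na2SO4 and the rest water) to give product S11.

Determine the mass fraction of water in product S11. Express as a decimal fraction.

0.4377

Vapour removed = 0.398×0.472×2136 = 401.26 kg/h; concentrate = 1734.7 kg/h.
water reaching the mixer = 606.93 (from concentrate) + 849.1×0.617 = 1130.8 kg/h.
Product flow = 1734.7 + 849.1 = 2583.8 kg/h; water fraction = 0.4377.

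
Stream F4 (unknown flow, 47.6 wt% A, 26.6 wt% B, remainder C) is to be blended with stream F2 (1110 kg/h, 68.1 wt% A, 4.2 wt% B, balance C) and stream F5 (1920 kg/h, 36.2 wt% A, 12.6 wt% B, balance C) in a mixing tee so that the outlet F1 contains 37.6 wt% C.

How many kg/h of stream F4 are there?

Let F4 be the unknown flow. Total out = 3030 + F4.
C balance: 1290.5 + 0.258·F4 = 0.376·(3030 + F4)
(0.258 − 0.376)·F4 = 0.376×3030 − 1290.5 = -151.23
F4 = -151.23 / -0.118 = 1281.6 kg/h

1282 kg/h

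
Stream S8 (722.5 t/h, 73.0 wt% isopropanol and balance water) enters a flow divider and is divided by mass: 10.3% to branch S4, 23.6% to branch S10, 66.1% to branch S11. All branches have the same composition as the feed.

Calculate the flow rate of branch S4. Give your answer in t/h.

74.42 t/h

Branch S4 flow = 0.103×722.5 = 74.417 t/h.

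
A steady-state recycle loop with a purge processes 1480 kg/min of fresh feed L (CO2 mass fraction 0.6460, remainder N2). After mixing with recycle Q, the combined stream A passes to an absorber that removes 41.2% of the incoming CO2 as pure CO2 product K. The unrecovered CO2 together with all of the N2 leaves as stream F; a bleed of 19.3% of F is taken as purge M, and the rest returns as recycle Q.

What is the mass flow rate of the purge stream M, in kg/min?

N2 enters only via L and leaves only via the purge: 1480×0.354 = 0.193×(N2 in F), and the absorber passes all N2, so N2 in A = N2 in F = 2714.6 kg/min.
CO2 in A: m_A = 1480×0.646 + (1−0.193)·(1−0.412)·m_A, so m_A = 956.08/0.5255 = 1819.4 kg/min.
F = (1−0.412)×1819.4 + 2714.6 = 3784.4 kg/min.
Purge M = 0.193×3784.4 = 730.4 kg/min.

730.4 kg/min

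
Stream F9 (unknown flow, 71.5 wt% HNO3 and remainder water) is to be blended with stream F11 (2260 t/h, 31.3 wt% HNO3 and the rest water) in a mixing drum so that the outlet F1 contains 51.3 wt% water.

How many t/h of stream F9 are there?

1725 t/h

Let F9 be the unknown flow. Total out = 2260 + F9.
water balance: 1552.6 + 0.285·F9 = 0.513·(2260 + F9)
(0.285 − 0.513)·F9 = 0.513×2260 − 1552.6 = -393.24
F9 = -393.24 / -0.228 = 1724.7 t/h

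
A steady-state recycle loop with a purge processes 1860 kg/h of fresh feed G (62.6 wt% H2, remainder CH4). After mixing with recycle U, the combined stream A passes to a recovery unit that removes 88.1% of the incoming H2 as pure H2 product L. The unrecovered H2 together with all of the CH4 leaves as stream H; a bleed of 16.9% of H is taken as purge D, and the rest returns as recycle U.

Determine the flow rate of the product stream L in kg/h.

H2 in A: m_A = 1860×0.626 + (1−0.169)·(1−0.881)·m_A, so m_A = 1164.4/0.9011 = 1292.1 kg/h.
Product L = 0.881×1292.1 = 1138.4 kg/h.

1138 kg/h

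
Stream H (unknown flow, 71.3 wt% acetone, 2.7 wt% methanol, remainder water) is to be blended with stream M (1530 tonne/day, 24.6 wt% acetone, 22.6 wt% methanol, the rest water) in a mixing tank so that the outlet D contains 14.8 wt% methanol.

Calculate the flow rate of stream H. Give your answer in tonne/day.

986.3 tonne/day

Let H be the unknown flow. Total out = 1530 + H.
methanol balance: 345.78 + 0.027·H = 0.148·(1530 + H)
(0.027 − 0.148)·H = 0.148×1530 − 345.78 = -119.34
H = -119.34 / -0.121 = 986.28 tonne/day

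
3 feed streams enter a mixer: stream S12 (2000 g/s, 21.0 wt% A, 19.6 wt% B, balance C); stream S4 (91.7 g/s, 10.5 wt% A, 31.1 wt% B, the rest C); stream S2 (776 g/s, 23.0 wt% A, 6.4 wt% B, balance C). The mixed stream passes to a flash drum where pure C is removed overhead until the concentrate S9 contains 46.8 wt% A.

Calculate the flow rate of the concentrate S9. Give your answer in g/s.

A entering = 2000×0.210 + 91.7×0.105 + 776×0.230 = 608.11 g/s.
All A reports to S9, so S9 = 608.11/0.468 = 1299.4 g/s.

1299 g/s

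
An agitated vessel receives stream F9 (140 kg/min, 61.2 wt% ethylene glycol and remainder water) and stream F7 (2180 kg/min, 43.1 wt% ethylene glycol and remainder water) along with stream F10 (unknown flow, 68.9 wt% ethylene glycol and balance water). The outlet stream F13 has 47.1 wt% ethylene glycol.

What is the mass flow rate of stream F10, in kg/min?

309.4 kg/min

Let F10 be the unknown flow. Total out = 2320 + F10.
ethylene glycol balance: 1025.3 + 0.689·F10 = 0.471·(2320 + F10)
(0.689 − 0.471)·F10 = 0.471×2320 − 1025.3 = 67.46
F10 = 67.46 / 0.218 = 309.45 kg/min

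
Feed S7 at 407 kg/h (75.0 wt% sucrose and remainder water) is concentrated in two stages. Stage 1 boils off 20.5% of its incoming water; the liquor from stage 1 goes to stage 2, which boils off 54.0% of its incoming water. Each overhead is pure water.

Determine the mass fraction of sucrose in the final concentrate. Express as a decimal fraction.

water in feed = 407×0.250 = 101.75 kg/h.
After stage 1: water left = (1−0.205)×101.75 = 80.891; stream total = 386.14 kg/h.
After stage 2: water left = (1−0.540)×80.891 = 37.21; final concentrate = 342.46 kg/h.
sucrose fraction = 305.25/342.46 = 0.891.

0.891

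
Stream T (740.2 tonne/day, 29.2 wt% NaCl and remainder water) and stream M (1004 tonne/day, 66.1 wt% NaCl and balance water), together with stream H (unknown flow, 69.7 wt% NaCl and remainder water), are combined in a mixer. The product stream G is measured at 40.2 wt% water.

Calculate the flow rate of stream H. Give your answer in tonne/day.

Let H be the unknown flow. Total out = 1744.2 + H.
water balance: 864.42 + 0.303·H = 0.402·(1744.2 + H)
(0.303 − 0.402)·H = 0.402×1744.2 − 864.42 = -163.25
H = -163.25 / -0.099 = 1649 tonne/day

1649 tonne/day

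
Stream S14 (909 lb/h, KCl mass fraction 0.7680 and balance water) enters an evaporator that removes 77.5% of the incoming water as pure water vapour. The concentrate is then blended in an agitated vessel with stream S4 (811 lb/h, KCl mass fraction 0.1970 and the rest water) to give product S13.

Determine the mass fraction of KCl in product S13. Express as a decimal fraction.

0.5511

Vapour removed = 0.775×0.232×909 = 163.44 lb/h; concentrate = 745.56 lb/h.
KCl reaching the mixer = 698.11 (from concentrate) + 811×0.197 = 857.88 lb/h.
Product flow = 745.56 + 811 = 1556.6 lb/h; KCl fraction = 0.5511.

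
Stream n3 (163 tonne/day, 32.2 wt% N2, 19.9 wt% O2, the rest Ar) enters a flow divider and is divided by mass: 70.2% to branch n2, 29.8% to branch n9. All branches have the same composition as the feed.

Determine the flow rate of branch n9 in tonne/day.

Branch n9 flow = 0.298×163 = 48.574 tonne/day.

48.57 tonne/day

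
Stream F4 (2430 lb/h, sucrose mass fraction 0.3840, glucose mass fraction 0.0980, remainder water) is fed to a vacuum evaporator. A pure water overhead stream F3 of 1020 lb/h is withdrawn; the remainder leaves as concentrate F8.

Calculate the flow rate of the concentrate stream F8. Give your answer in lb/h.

Concentrate = 2430 − 1020 = 1410 lb/h.

1410 lb/h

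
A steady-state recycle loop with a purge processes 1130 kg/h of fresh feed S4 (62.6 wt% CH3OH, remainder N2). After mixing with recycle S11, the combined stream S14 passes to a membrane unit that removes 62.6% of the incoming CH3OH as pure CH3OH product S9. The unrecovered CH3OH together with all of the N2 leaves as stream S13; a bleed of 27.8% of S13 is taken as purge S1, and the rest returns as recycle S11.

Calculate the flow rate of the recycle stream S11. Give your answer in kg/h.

1359 kg/h

N2 enters only via S4 and leaves only via the purge: 1130×0.374 = 0.278×(N2 in S13), and the membrane unit passes all N2, so N2 in S14 = N2 in S13 = 1520.2 kg/h.
CH3OH in S14: m_A = 1130×0.626 + (1−0.278)·(1−0.626)·m_A, so m_A = 707.38/0.7300 = 969.05 kg/h.
S13 = (1−0.626)×969.05 + 1520.2 = 1882.6 kg/h.
Recycle S11 = (1−0.278)×1882.6 = 1359.3 kg/h.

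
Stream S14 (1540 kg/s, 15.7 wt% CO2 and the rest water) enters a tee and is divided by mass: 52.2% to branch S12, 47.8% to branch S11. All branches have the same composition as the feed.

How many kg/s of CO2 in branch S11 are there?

115.6 kg/s

Branch S11 total = 0.478×1540 = 736.12 kg/s.
CO2 in S11 = 0.157×736.12 = 115.57 kg/s.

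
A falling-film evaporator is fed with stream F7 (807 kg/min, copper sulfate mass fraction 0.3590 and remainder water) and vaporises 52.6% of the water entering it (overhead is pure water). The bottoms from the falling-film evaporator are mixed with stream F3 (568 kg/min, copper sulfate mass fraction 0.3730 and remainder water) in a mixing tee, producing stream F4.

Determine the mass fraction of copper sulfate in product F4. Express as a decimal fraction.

0.4548

Vapour removed = 0.526×0.641×807 = 272.09 kg/min; concentrate = 534.91 kg/min.
copper sulfate reaching the mixer = 289.71 (from concentrate) + 568×0.373 = 501.58 kg/min.
Product flow = 534.91 + 568 = 1102.9 kg/min; copper sulfate fraction = 0.4548.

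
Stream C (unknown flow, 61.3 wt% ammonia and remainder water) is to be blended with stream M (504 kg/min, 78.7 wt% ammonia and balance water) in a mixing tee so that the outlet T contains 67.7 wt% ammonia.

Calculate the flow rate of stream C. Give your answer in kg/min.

866.2 kg/min

Let C be the unknown flow. Total out = 504 + C.
ammonia balance: 396.65 + 0.613·C = 0.677·(504 + C)
(0.613 − 0.677)·C = 0.677×504 − 396.65 = -55.44
C = -55.44 / -0.064 = 866.25 kg/min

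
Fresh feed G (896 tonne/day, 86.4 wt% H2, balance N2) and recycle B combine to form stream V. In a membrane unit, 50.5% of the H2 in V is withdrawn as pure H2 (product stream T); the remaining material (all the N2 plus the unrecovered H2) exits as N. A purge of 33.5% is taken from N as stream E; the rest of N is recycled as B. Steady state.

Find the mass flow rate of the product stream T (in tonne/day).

H2 in V: m_A = 896×0.864 + (1−0.335)·(1−0.505)·m_A, so m_A = 774.14/0.6708 = 1154 tonne/day.
Product T = 0.505×1154 = 582.78 tonne/day.

582.8 tonne/day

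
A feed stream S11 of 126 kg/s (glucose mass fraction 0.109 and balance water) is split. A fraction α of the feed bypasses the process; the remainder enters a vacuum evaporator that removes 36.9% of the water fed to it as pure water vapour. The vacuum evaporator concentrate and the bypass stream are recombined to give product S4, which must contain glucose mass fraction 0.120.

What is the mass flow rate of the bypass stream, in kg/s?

All 126×0.109 = 13.734 kg/s of glucose reaches S4, so S4 = 13.734/0.120 = 114.45 kg/s and vapour = 11.55 kg/s.
The evaporator receives (1−α)·126 of feed at 0.891 water and removes 0.369 of that water:
0.369×0.891×(1−α)×126 = 11.55
(1−α) = 11.55/41.426 = 0.2788;  α = 0.7212.
Bypass flow = 0.7212×126 = 90.87 kg/s.

90.87 kg/s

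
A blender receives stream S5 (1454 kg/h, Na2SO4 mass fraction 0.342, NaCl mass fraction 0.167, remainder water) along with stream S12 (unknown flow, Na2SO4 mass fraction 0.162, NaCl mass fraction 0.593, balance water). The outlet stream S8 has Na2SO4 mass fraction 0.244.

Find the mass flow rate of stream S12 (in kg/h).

1738 kg/h

Let S12 be the unknown flow. Total out = 1454 + S12.
Na2SO4 balance: 497.27 + 0.162·S12 = 0.244·(1454 + S12)
(0.162 − 0.244)·S12 = 0.244×1454 − 497.27 = -142.49
S12 = -142.49 / -0.082 = 1737.7 kg/h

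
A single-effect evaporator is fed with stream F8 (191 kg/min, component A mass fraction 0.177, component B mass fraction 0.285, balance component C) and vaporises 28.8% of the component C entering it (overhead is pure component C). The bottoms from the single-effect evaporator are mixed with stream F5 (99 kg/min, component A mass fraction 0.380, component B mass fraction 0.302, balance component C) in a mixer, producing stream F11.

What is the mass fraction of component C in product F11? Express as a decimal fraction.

0.402

Vapour removed = 0.288×0.538×191 = 29.594 kg/min; concentrate = 161.41 kg/min.
component C reaching the mixer = 73.164 (from concentrate) + 99×0.318 = 104.65 kg/min.
Product flow = 161.41 + 99 = 260.41 kg/min; component C fraction = 0.402.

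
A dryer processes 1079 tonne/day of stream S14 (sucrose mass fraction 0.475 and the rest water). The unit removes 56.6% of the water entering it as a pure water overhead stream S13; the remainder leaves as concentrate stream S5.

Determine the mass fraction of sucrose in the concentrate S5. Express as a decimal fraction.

0.676

sucrose is not removed: 1079×0.475 = 512.52 tonne/day of sucrose enters S5.
water entering = 1079×0.525 = 566.48 tonne/day; overhead removed = 0.566×566.48 = 320.62 tonne/day.
Concentrate = 1079 − 320.62 = 758.38 tonne/day.
Mass fraction = 512.52/758.38 = 0.676.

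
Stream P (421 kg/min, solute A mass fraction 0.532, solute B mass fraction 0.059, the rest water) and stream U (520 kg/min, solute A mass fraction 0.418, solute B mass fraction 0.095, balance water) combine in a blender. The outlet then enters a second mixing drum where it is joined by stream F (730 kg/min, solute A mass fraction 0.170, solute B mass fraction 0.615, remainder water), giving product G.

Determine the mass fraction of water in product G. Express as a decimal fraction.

Overall, product flow = 1671 kg/min.
water in = 421×0.409 + 520×0.487 + 730×0.215 = 582.38 kg/min.
water fraction in G = 0.349.

0.349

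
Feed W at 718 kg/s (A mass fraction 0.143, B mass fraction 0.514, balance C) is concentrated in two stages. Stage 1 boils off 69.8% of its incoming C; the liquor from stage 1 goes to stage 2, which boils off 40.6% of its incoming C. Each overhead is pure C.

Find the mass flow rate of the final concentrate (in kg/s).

C in feed = 718×0.343 = 246.27 kg/s.
After stage 1: C left = (1−0.698)×246.27 = 74.375; stream total = 546.1 kg/s.
After stage 2: C left = (1−0.406)×74.375 = 44.179; final concentrate = 515.9 kg/s.

515.9 kg/s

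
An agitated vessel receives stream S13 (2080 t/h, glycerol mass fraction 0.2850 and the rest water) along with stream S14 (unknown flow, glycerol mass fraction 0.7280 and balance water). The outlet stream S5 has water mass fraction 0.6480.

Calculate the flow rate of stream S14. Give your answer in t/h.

370.6 t/h

Let S14 be the unknown flow. Total out = 2080 + S14.
water balance: 1487.2 + 0.272·S14 = 0.648·(2080 + S14)
(0.272 − 0.648)·S14 = 0.648×2080 − 1487.2 = -139.36
S14 = -139.36 / -0.376 = 370.64 t/h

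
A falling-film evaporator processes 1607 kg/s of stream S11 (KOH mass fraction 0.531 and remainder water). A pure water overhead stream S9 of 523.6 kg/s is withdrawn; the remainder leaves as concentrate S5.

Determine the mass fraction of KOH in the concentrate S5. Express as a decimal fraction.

KOH is not removed: 1607×0.531 = 853.32 kg/s of KOH enters S5.
Concentrate = 1607 − 523.6 = 1083.4 kg/s.
Mass fraction = 853.32/1083.4 = 0.788.

0.788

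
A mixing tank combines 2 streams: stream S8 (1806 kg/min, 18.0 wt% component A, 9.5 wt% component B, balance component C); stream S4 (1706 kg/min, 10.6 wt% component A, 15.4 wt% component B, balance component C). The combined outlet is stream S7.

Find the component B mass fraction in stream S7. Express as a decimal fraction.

0.124

Total flow out = 1806 + 1706 = 3512 kg/min.
component B in = 1806×0.095 + 1706×0.154 = 434.29 kg/min.
component B mass fraction in S7 = 434.29/3512 = 0.124.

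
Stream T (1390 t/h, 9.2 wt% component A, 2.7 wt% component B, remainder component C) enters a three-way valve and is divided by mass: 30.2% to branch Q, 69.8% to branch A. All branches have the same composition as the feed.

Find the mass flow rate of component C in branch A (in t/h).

854.8 t/h

Branch A total = 0.698×1390 = 970.22 t/h.
component C in A = 0.881×970.22 = 854.76 t/h.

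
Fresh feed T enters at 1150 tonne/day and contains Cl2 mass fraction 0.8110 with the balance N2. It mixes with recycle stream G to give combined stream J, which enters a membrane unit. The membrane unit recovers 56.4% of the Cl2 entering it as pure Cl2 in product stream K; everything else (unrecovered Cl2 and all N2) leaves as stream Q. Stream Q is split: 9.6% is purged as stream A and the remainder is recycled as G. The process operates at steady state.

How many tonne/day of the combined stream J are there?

N2 enters only via T and leaves only via the purge: 1150×0.189 = 0.096×(N2 in Q), and the membrane unit passes all N2, so N2 in J = N2 in Q = 2264.1 tonne/day.
Cl2 in J: m_A = 1150×0.811 + (1−0.096)·(1−0.564)·m_A, so m_A = 932.65/0.6059 = 1539.4 tonne/day.
J = 1539.4 + 2264.1 = 3803.5 tonne/day.

3803 tonne/day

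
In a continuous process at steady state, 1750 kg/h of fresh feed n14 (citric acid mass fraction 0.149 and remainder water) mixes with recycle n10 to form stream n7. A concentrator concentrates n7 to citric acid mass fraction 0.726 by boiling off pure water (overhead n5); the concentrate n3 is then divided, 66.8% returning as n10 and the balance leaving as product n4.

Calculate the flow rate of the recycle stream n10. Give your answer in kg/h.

722.6 kg/h

Overall citric acid balance (none leaves overhead): citric acid in fresh feed = citric acid in product, i.e. 1750×0.149 = (1−0.668)·n3·0.726.
n3 = 260.75/(0.726×0.332) = 1081.8 kg/h.
Recycle n10 = 0.668×1081.8 = 722.65 kg/h.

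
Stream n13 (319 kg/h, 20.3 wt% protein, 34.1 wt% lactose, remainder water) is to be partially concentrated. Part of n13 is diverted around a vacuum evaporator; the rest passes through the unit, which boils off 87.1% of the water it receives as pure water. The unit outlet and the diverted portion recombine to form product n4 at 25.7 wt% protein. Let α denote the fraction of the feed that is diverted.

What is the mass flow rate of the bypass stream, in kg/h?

150.2 kg/h

All 319×0.203 = 64.757 kg/h of protein reaches n4, so n4 = 64.757/0.257 = 251.97 kg/h and vapour = 67.027 kg/h.
The evaporator receives (1−α)·319 of feed at 0.456 water and removes 0.871 of that water:
0.871×0.456×(1−α)×319 = 67.027
(1−α) = 67.027/126.7 = 0.5290;  α = 0.4710.
Bypass flow = 0.4710×319 = 150.24 kg/h.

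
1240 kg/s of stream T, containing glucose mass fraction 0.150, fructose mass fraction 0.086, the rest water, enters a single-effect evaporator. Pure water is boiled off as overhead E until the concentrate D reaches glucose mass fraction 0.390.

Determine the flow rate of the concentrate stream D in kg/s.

476.9 kg/s

glucose is conserved: 1240×0.150 = 186 kg/s all reports to the concentrate.
Concentrate = 186/(target fraction) = 476.92 kg/s.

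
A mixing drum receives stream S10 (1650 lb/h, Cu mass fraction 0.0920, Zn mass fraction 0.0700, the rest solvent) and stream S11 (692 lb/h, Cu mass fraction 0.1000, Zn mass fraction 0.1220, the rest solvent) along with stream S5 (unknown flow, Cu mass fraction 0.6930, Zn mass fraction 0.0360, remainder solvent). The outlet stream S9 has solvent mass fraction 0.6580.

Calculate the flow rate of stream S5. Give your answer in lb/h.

982 lb/h

Let S5 be the unknown flow. Total out = 2342 + S5.
solvent balance: 1921.1 + 0.271·S5 = 0.658·(2342 + S5)
(0.271 − 0.658)·S5 = 0.658×2342 − 1921.1 = -380.04
S5 = -380.04 / -0.387 = 982.02 lb/h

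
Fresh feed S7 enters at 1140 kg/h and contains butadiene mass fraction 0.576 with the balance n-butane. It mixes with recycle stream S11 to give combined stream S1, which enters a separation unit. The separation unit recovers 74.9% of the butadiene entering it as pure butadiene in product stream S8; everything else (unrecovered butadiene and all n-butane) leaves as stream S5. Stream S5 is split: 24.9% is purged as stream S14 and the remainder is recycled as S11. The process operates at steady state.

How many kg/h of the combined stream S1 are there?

2750 kg/h

n-butane enters only via S7 and leaves only via the purge: 1140×0.424 = 0.249×(n-butane in S5), and the separation unit passes all n-butane, so n-butane in S1 = n-butane in S5 = 1941.2 kg/h.
butadiene in S1: m_A = 1140×0.576 + (1−0.249)·(1−0.749)·m_A, so m_A = 656.64/0.8115 = 809.17 kg/h.
S1 = 809.17 + 1941.2 = 2750.4 kg/h.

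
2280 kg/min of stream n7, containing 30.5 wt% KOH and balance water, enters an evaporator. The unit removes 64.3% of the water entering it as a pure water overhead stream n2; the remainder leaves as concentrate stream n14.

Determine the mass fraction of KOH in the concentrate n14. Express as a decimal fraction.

0.5514

KOH is not removed: 2280×0.305 = 695.4 kg/min of KOH enters n14.
water entering = 2280×0.695 = 1584.6 kg/min; overhead removed = 0.643×1584.6 = 1018.9 kg/min.
Concentrate = 2280 − 1018.9 = 1261.1 kg/min.
Mass fraction = 695.4/1261.1 = 0.5514.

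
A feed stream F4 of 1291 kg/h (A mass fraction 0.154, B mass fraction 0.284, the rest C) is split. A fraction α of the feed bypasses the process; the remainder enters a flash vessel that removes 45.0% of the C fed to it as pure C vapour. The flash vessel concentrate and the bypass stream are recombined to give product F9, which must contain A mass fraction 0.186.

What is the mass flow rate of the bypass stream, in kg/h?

412.8 kg/h

All 1291×0.154 = 198.81 kg/h of A reaches F9, so F9 = 198.81/0.186 = 1068.9 kg/h and vapour = 222.11 kg/h.
The evaporator receives (1−α)·1291 of feed at 0.562 C and removes 0.450 of that C:
0.450×0.562×(1−α)×1291 = 222.11
(1−α) = 222.11/326.49 = 0.6803;  α = 0.3197.
Bypass flow = 0.3197×1291 = 412.76 kg/h.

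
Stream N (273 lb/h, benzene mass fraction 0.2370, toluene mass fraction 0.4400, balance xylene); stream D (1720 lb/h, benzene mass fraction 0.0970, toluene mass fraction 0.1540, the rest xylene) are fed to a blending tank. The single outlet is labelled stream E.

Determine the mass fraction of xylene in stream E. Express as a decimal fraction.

Total flow out = 273 + 1720 = 1993 lb/h.
xylene in = 273×0.323 + 1720×0.749 = 1376.5 lb/h.
xylene mass fraction in E = 1376.5/1993 = 0.6906.

0.6906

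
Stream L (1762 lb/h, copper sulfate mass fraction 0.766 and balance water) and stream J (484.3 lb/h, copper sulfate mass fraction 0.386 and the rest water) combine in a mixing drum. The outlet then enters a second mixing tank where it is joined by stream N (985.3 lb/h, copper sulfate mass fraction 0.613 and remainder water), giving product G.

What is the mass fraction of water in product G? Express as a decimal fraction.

Overall, product flow = 3231.6 lb/h.
water in = 1762×0.234 + 484.3×0.614 + 985.3×0.387 = 1091 lb/h.
water fraction in G = 0.338.

0.338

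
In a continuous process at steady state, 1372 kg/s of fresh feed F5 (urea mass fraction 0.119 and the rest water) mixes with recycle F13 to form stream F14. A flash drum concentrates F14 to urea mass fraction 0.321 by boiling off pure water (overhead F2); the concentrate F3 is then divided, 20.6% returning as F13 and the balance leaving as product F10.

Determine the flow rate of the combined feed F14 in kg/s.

Overall urea balance (none leaves overhead): urea in fresh feed = urea in product, i.e. 1372×0.119 = (1−0.206)·F3·0.321.
F3 = 163.27/(0.321×0.794) = 640.58 kg/s.
Recycle F13 = 0.206×640.58 = 131.96 kg/s.
Combined feed F14 = 1372 + 131.96 = 1504 kg/s.

1504 kg/s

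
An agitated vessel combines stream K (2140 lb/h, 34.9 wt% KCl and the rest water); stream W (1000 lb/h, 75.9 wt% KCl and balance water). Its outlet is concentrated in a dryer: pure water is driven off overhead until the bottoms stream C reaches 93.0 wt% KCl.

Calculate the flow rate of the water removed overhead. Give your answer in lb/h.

1521 lb/h

KCl entering = 2140×0.349 + 1000×0.759 = 1505.9 lb/h.
All KCl reports to C, so C = 1505.9/0.930 = 1619.2 lb/h.
Total feed = 3140 lb/h; overhead = 3140 − 1619.2 = 1520.8 lb/h.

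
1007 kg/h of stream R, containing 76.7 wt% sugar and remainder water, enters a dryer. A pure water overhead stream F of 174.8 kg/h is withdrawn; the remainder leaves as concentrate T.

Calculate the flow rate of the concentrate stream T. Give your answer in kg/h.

832.2 kg/h

Concentrate = 1007 − 174.8 = 832.2 kg/h.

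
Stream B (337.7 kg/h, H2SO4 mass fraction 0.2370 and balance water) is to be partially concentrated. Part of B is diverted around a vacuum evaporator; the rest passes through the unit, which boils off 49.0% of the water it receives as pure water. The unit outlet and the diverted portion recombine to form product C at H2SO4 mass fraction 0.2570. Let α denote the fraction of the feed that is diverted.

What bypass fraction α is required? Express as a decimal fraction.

All 337.7×0.237 = 80.035 kg/h of H2SO4 reaches C, so C = 80.035/0.257 = 311.42 kg/h and vapour = 26.28 kg/h.
The evaporator receives (1−α)·337.7 of feed at 0.763 water and removes 0.490 of that water:
0.490×0.763×(1−α)×337.7 = 26.28
(1−α) = 26.28/126.26 = 0.2081;  α = 0.7919.

0.792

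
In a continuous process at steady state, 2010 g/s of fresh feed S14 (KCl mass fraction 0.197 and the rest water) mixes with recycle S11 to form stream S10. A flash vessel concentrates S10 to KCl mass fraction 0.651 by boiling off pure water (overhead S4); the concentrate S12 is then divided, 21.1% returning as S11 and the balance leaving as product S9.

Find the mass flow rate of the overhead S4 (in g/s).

Overall KCl balance (none leaves overhead): KCl in fresh feed = KCl in product, i.e. 2010×0.197 = (1−0.211)·S12·0.651.
S12 = 395.97/(0.651×0.789) = 770.91 g/s.
Recycle S11 = 0.211×770.91 = 162.66 g/s.
Combined feed S10 = 2010 + 162.66 = 2172.7 g/s.
Overhead S4 = S10 − S12 = 2172.7 − 770.91 = 1401.8 g/s.

1402 g/s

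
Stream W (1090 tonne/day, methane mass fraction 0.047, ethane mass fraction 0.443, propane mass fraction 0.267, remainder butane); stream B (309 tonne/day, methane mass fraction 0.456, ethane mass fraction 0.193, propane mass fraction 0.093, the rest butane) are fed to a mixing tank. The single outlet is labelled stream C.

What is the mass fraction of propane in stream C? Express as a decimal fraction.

0.229

Total flow out = 1090 + 309 = 1399 tonne/day.
propane in = 1090×0.267 + 309×0.093 = 319.77 tonne/day.
propane mass fraction in C = 319.77/1399 = 0.229.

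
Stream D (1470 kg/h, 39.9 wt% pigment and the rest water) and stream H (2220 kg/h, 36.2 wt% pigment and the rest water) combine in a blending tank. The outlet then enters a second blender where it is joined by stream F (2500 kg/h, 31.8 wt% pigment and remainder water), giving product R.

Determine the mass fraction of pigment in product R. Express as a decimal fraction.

0.353

Overall, product flow = 6190 kg/h.
pigment in = 1470×0.399 + 2220×0.362 + 2500×0.318 = 2185.2 kg/h.
pigment fraction in R = 0.353.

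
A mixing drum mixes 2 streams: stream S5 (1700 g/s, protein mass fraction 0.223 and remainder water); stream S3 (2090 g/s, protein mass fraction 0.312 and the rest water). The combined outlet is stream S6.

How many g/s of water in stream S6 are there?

2759 g/s

water out = water in = 1700×0.777 + 2090×0.688 = 2758.8 g/s.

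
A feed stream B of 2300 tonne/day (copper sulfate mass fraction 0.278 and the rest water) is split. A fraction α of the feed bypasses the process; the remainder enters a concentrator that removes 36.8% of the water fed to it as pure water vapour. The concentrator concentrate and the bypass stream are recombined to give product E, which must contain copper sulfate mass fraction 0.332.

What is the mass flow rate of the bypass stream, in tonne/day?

892 tonne/day

All 2300×0.278 = 639.4 tonne/day of copper sulfate reaches E, so E = 639.4/0.332 = 1925.9 tonne/day and vapour = 374.1 tonne/day.
The evaporator receives (1−α)·2300 of feed at 0.722 water and removes 0.368 of that water:
0.368×0.722×(1−α)×2300 = 374.1
(1−α) = 374.1/611.1 = 0.6122;  α = 0.3878.
Bypass flow = 0.3878×2300 = 892.01 tonne/day.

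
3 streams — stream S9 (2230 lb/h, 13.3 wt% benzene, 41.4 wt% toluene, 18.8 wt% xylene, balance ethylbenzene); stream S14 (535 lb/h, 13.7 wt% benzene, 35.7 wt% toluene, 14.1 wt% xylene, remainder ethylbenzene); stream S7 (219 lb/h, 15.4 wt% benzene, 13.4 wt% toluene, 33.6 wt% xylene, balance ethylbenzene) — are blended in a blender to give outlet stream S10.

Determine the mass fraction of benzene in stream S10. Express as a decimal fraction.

Total flow out = 2230 + 535 + 219 = 2984 lb/h.
benzene in = 2230×0.133 + 535×0.137 + 219×0.154 = 403.61 lb/h.
benzene mass fraction in S10 = 403.61/2984 = 0.1353.

0.1353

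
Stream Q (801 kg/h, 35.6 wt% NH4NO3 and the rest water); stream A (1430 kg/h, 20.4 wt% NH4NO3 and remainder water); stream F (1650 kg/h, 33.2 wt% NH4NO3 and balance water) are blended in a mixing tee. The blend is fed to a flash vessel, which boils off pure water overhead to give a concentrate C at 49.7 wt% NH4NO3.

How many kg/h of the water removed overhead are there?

1618 kg/h

NH4NO3 entering = 801×0.356 + 1430×0.204 + 1650×0.332 = 1124.7 kg/h.
All NH4NO3 reports to C, so C = 1124.7/0.497 = 2262.9 kg/h.
Total feed = 3881 kg/h; overhead = 3881 − 2262.9 = 1618.1 kg/h.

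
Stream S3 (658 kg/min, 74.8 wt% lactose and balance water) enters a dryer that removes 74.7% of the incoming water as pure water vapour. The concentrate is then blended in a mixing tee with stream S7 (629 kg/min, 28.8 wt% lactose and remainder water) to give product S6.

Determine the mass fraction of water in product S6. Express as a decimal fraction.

Vapour removed = 0.747×0.252×658 = 123.86 kg/min; concentrate = 534.14 kg/min.
water reaching the mixer = 41.951 (from concentrate) + 629×0.712 = 489.8 kg/min.
Product flow = 534.14 + 629 = 1163.1 kg/min; water fraction = 0.421.

0.421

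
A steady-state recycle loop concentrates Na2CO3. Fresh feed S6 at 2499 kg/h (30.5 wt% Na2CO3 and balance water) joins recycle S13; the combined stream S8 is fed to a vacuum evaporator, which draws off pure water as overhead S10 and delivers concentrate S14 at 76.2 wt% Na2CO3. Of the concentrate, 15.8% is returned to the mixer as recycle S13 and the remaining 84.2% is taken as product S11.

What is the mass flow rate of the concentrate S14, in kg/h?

1188 kg/h

Overall Na2CO3 balance (none leaves overhead): Na2CO3 in fresh feed = Na2CO3 in product, i.e. 2499×0.305 = (1−0.158)·S14·0.762.
S14 = 762.19/(0.762×0.842) = 1188 kg/h.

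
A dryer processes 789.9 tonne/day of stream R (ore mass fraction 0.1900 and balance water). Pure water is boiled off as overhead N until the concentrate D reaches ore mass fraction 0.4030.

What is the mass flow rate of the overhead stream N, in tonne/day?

ore is conserved: 789.9×0.190 = 150.08 tonne/day all reports to the concentrate.
Concentrate = 150.08/(target fraction) = 372.41 tonne/day.
Overhead = 789.9 − 372.41 = 417.49 tonne/day.

417.5 tonne/day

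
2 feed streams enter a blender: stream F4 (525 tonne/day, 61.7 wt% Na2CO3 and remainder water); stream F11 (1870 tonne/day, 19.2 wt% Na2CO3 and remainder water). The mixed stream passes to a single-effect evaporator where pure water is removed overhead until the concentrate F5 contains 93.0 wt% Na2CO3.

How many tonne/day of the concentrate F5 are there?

Na2CO3 entering = 525×0.617 + 1870×0.192 = 682.97 tonne/day.
All Na2CO3 reports to F5, so F5 = 682.97/0.930 = 734.37 tonne/day.

734.4 tonne/day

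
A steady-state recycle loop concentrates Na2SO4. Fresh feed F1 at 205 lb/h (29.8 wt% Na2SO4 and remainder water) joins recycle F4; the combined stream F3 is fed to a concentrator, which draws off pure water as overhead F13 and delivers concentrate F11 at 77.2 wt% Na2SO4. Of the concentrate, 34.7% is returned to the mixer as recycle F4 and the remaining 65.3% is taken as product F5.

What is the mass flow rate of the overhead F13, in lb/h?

125.9 lb/h

Overall Na2SO4 balance (none leaves overhead): Na2SO4 in fresh feed = Na2SO4 in product, i.e. 205×0.298 = (1−0.347)·F11·0.772.
F11 = 61.09/(0.772×0.653) = 121.18 lb/h.
Recycle F4 = 0.347×121.18 = 42.05 lb/h.
Combined feed F3 = 205 + 42.05 = 247.05 lb/h.
Overhead F13 = F3 − F11 = 247.05 − 121.18 = 125.87 lb/h.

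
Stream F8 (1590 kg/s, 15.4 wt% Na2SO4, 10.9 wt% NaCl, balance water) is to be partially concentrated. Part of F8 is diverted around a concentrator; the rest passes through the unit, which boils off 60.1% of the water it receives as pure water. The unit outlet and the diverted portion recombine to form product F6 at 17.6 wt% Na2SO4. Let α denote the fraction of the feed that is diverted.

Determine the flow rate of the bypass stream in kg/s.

1141 kg/s

All 1590×0.154 = 244.86 kg/s of Na2SO4 reaches F6, so F6 = 244.86/0.176 = 1391.2 kg/s and vapour = 198.75 kg/s.
The evaporator receives (1−α)·1590 of feed at 0.737 water and removes 0.601 of that water:
0.601×0.737×(1−α)×1590 = 198.75
(1−α) = 198.75/704.27 = 0.2822;  α = 0.7178.
Bypass flow = 0.7178×1590 = 1141.3 kg/s.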